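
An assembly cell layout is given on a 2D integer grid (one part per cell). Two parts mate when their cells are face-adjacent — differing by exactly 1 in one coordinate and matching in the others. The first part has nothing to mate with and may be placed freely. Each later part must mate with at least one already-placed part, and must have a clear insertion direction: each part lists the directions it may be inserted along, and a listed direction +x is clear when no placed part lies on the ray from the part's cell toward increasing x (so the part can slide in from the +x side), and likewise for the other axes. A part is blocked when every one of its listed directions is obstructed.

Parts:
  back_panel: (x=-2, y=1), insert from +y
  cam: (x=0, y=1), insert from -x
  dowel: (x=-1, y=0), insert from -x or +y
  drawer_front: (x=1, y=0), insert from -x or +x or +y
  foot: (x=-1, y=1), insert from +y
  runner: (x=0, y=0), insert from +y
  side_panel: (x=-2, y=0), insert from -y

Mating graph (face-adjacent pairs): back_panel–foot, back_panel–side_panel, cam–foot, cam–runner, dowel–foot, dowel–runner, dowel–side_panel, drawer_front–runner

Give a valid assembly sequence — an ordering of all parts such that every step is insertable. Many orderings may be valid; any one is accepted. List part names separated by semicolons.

dowel; runner; cam; foot; back_panel; side_panel; drawer_front

1. dowel@(-1, 0) [-x clear] — {dowel}
2. runner@(0, 0) [+y clear] — {dowel, runner}
3. cam@(0, 1) [-x clear] — {cam, dowel, runner}
4. foot@(-1, 1) [+y clear] — {cam, dowel, foot, runner}
5. back_panel@(-2, 1) [+y clear] — {back_panel, cam, dowel, foot, runner}
6. side_panel@(-2, 0) [-y clear] — {back_panel, cam, dowel, foot, runner, side_panel}
7. drawer_front@(1, 0) [+x clear] — {back_panel, cam, dowel, drawer_front, foot, runner, side_panel}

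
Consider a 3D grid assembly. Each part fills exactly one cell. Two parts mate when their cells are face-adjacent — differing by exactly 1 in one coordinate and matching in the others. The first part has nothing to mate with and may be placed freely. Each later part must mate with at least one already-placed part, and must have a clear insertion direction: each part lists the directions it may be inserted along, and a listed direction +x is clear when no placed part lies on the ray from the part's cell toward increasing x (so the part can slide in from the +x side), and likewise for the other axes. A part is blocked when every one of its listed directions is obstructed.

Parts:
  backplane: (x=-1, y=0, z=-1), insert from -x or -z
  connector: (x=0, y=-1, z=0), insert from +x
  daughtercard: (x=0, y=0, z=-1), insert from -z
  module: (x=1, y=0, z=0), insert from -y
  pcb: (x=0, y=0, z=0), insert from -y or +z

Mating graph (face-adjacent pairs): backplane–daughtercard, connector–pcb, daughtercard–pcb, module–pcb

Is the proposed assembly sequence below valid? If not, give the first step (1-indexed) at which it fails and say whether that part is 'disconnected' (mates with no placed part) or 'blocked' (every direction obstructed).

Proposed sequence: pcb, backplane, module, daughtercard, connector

Invalid at step 2 (disconnected)

1. pcb@(0, 0, 0) [-y clear] — {pcb}
2. backplane@(-1, 0, -1) — no placed neighbour ⇒ disconnected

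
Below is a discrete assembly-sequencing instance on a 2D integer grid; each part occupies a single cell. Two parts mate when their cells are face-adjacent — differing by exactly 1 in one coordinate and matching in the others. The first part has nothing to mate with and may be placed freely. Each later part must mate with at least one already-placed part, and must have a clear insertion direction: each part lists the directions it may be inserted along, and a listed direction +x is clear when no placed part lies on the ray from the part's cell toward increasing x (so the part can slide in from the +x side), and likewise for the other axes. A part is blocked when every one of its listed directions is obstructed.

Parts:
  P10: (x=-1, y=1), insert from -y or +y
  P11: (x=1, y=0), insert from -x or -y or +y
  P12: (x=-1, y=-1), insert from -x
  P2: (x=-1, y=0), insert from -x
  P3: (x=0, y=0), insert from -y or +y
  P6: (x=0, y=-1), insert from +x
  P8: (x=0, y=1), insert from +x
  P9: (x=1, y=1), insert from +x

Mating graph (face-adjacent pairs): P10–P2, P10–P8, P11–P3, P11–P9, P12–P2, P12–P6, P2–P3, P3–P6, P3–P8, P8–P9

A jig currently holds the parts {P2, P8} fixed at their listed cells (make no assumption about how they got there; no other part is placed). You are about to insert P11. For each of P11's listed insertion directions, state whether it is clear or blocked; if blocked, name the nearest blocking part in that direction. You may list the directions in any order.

-x: nearest on ray is P2@(-1, 0) ⇒ blocked
-y: ray from P11(1, 0) has no placed part ⇒ clear
+y: ray from P11(1, 0) has no placed part ⇒ clear

+y: clear; -x: blocked by P2; -y: clear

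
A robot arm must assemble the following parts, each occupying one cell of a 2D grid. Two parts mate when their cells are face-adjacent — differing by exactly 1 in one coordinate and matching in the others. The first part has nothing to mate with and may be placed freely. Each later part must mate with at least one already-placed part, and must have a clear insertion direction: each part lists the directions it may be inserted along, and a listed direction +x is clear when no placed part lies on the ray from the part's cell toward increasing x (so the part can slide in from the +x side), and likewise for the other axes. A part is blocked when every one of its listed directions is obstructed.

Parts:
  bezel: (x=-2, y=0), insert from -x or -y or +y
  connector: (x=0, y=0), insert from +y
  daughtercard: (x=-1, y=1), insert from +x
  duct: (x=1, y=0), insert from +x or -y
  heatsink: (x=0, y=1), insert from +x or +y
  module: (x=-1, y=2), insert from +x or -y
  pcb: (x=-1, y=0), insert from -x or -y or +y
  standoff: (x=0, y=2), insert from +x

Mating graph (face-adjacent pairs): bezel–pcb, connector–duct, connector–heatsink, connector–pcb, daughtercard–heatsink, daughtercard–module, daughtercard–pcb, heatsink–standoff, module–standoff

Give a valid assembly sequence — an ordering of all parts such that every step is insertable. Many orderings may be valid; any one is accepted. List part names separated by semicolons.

daughtercard; module; pcb; connector; standoff; bezel; heatsink; duct

1. daughtercard@(-1, 1) [+x clear] — {daughtercard}
2. module@(-1, 2) [+x clear] — {daughtercard, module}
3. pcb@(-1, 0) [-x clear] — {daughtercard, module, pcb}
4. connector@(0, 0) [+y clear] — {connector, daughtercard, module, pcb}
5. standoff@(0, 2) [+x clear] — {connector, daughtercard, module, pcb, standoff}
6. bezel@(-2, 0) [-x clear] — {bezel, connector, daughtercard, module, pcb, standoff}
7. heatsink@(0, 1) [+x clear] — {bezel, connector, daughtercard, heatsink, module, pcb, standoff}
8. duct@(1, 0) [+x clear] — {bezel, connector, daughtercard, duct, heatsink, module, pcb, standoff}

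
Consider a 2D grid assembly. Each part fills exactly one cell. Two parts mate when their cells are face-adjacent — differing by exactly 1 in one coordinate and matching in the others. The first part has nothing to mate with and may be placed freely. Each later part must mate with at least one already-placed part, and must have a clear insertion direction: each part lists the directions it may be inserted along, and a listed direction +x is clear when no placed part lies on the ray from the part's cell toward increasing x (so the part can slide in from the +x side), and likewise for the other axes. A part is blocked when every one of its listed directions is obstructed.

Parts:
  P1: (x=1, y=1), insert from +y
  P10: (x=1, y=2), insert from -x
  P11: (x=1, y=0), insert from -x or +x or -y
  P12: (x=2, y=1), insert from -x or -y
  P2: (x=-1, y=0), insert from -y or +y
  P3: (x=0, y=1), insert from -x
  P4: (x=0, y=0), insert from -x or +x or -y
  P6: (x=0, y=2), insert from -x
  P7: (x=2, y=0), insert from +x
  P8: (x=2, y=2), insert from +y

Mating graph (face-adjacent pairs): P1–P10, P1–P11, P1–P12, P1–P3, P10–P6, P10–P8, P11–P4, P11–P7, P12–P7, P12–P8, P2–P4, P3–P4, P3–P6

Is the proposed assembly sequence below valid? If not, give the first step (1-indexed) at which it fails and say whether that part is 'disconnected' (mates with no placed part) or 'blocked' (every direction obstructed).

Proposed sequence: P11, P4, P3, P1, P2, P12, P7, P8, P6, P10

1. P11@(1, 0) [-x clear] — {P11}
2. P4@(0, 0) [-x clear] — {P11, P4}
3. P3@(0, 1) [-x clear] — {P11, P3, P4}
4. P1@(1, 1) [+y clear] — {P1, P11, P3, P4}
5. P2@(-1, 0) [-y clear] — {P1, P11, P2, P3, P4}
6. P12@(2, 1) [-y clear] — {P1, P11, P12, P2, P3, P4}
7. P7@(2, 0) [+x clear] — {P1, P11, P12, P2, P3, P4, P7}
8. P8@(2, 2) [+y clear] — {P1, P11, P12, P2, P3, P4, P7, P8}
9. P6@(0, 2) [-x clear] — {P1, P11, P12, P2, P3, P4, P6, P7, P8}
10. P10@(1, 2) — -x all obstructed ⇒ blocked

Invalid at step 10 (blocked)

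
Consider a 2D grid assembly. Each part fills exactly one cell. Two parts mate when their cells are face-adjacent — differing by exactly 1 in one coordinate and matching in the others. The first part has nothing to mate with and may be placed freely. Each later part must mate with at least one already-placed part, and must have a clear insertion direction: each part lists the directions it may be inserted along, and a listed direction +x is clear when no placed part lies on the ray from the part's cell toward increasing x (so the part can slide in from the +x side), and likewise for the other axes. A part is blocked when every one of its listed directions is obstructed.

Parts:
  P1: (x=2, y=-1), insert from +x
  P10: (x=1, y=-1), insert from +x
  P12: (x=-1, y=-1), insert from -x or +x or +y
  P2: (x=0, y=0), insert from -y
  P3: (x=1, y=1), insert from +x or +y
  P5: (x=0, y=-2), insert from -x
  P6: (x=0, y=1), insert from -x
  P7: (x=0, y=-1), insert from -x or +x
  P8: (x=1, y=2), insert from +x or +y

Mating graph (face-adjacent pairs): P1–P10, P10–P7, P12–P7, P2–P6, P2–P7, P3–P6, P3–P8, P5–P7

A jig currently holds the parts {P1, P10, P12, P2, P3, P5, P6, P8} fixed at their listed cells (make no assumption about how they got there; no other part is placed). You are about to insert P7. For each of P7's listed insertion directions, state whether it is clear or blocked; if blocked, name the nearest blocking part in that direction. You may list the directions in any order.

+x: blocked by P10; -x: blocked by P12

-x: nearest on ray is P12@(-1, -1) ⇒ blocked
+x: nearest on ray is P10@(1, -1) ⇒ blocked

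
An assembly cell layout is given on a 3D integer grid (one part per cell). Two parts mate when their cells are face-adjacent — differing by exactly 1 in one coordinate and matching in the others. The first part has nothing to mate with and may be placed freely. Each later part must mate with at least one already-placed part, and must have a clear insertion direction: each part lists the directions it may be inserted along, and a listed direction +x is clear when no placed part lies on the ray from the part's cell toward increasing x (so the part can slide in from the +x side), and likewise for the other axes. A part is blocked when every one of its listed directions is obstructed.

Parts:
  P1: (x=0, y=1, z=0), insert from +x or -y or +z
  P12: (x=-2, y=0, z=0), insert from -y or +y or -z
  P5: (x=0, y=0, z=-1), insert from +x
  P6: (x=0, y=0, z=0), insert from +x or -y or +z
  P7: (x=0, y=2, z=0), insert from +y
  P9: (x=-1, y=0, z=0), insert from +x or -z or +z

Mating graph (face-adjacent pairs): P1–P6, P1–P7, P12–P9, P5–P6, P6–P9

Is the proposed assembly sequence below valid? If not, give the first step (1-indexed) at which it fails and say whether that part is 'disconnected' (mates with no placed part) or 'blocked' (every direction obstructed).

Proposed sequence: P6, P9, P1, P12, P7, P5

1. P6@(0, 0, 0) [+x clear] — {P6}
2. P9@(-1, 0, 0) [-z clear] — {P6, P9}
3. P1@(0, 1, 0) [+x clear] — {P1, P6, P9}
4. P12@(-2, 0, 0) [-y clear] — {P1, P12, P6, P9}
5. P7@(0, 2, 0) [+y clear] — {P1, P12, P6, P7, P9}
6. P5@(0, 0, -1) [+x clear] — {P1, P12, P5, P6, P7, P9}

Valid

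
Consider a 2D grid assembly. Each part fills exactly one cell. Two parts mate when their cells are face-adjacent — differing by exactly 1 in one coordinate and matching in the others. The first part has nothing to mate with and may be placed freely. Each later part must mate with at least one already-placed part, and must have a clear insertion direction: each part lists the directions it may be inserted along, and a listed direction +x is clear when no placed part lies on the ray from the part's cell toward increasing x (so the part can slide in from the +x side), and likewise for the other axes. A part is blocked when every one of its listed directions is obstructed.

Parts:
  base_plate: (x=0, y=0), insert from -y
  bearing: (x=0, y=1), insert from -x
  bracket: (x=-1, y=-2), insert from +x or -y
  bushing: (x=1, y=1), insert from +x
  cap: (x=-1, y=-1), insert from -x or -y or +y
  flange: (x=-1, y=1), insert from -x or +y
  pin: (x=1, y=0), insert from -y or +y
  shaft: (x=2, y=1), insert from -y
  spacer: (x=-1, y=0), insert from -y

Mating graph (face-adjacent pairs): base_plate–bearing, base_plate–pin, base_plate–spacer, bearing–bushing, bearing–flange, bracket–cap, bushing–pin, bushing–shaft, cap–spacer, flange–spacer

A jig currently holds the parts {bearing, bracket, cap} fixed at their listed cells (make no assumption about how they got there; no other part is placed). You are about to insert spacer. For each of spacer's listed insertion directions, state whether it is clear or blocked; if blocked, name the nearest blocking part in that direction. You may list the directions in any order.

-y: nearest on ray is cap@(-1, -1) ⇒ blocked

-y: blocked by cap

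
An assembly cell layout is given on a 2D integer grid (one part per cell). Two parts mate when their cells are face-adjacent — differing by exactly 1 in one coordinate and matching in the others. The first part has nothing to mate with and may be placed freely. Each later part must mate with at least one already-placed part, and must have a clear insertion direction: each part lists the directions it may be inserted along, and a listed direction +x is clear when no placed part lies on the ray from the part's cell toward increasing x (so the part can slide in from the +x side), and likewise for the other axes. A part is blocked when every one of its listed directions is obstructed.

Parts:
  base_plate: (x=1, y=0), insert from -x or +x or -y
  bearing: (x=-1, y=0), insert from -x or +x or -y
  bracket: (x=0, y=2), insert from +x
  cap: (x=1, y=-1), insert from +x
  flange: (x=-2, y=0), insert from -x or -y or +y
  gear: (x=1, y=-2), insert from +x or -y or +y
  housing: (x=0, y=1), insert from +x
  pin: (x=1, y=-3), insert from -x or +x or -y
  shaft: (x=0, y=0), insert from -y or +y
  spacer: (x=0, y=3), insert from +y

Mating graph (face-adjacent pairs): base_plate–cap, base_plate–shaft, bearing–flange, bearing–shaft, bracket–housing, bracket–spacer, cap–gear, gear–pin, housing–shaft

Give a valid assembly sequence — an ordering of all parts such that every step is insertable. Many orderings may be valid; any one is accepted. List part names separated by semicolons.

housing; shaft; bearing; flange; base_plate; cap; gear; bracket; spacer; pin

1. housing@(0, 1) [+x clear] — {housing}
2. shaft@(0, 0) [-y clear] — {housing, shaft}
3. bearing@(-1, 0) [-x clear] — {bearing, housing, shaft}
4. flange@(-2, 0) [-x clear] — {bearing, flange, housing, shaft}
5. base_plate@(1, 0) [+x clear] — {base_plate, bearing, flange, housing, shaft}
6. cap@(1, -1) [+x clear] — {base_plate, bearing, cap, flange, housing, shaft}
7. gear@(1, -2) [+x clear] — {base_plate, bearing, cap, flange, gear, housing, shaft}
8. bracket@(0, 2) [+x clear] — {base_plate, bearing, bracket, cap, flange, gear, housing, shaft}
9. spacer@(0, 3) [+y clear] — {base_plate, bearing, bracket, cap, flange, gear, housing, shaft, spacer}
10. pin@(1, -3) [-x clear] — {base_plate, bearing, bracket, cap, flange, gear, housing, pin, shaft, spacer}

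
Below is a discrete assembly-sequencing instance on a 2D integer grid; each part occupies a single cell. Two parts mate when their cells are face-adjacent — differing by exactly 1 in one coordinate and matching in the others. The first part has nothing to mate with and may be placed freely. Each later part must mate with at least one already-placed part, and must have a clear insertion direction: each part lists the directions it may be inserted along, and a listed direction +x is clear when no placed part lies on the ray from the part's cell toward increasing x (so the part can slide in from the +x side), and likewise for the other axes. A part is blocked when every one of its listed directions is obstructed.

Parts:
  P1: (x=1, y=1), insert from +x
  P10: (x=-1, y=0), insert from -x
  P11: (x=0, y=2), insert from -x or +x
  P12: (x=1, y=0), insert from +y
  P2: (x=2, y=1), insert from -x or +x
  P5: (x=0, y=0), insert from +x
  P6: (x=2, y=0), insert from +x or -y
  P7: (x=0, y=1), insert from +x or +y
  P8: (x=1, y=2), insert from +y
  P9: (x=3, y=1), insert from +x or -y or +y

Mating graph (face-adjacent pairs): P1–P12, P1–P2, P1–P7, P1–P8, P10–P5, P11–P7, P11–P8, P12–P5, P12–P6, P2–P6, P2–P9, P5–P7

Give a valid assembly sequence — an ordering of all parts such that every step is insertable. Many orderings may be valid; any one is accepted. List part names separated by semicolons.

1. P7@(0, 1) [+x clear] — {P7}
2. P5@(0, 0) [+x clear] — {P5, P7}
3. P12@(1, 0) [+y clear] — {P12, P5, P7}
4. P1@(1, 1) [+x clear] — {P1, P12, P5, P7}
5. P8@(1, 2) [+y clear] — {P1, P12, P5, P7, P8}
6. P6@(2, 0) [+x clear] — {P1, P12, P5, P6, P7, P8}
7. P2@(2, 1) [+x clear] — {P1, P12, P2, P5, P6, P7, P8}
8. P9@(3, 1) [+x clear] — {P1, P12, P2, P5, P6, P7, P8, P9}
9. P11@(0, 2) [-x clear] — {P1, P11, P12, P2, P5, P6, P7, P8, P9}
10. P10@(-1, 0) [-x clear] — {P1, P10, P11, P12, P2, P5, P6, P7, P8, P9}

P7; P5; P12; P1; P8; P6; P2; P9; P11; P10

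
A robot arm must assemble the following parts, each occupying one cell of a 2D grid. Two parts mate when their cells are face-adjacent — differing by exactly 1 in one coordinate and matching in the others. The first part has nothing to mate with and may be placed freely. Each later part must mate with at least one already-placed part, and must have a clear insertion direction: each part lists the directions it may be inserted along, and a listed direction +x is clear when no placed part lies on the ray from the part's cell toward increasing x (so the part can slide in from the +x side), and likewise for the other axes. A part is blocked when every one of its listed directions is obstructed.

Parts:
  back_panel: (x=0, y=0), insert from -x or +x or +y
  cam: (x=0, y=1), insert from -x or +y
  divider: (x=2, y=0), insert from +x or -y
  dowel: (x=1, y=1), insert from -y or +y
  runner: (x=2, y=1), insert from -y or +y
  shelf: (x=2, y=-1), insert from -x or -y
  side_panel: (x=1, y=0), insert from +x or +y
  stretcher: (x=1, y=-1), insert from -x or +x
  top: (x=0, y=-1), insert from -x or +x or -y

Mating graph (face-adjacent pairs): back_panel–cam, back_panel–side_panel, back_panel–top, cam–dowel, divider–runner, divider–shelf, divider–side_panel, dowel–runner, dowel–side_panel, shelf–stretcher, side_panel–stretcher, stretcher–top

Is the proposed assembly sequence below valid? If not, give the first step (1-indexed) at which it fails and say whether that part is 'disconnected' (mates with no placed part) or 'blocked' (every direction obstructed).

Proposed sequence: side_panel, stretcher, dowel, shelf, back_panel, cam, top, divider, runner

Valid

1. side_panel@(1, 0) [+x clear] — {side_panel}
2. stretcher@(1, -1) [-x clear] — {side_panel, stretcher}
3. dowel@(1, 1) [+y clear] — {dowel, side_panel, stretcher}
4. shelf@(2, -1) [-y clear] — {dowel, shelf, side_panel, stretcher}
5. back_panel@(0, 0) [-x clear] — {back_panel, dowel, shelf, side_panel, stretcher}
6. cam@(0, 1) [-x clear] — {back_panel, cam, dowel, shelf, side_panel, stretcher}
7. top@(0, -1) [-x clear] — {back_panel, cam, dowel, shelf, side_panel, stretcher, top}
8. divider@(2, 0) [+x clear] — {back_panel, cam, divider, dowel, shelf, side_panel, stretcher, top}
9. runner@(2, 1) [+y clear] — {back_panel, cam, divider, dowel, runner, shelf, side_panel, stretcher, top}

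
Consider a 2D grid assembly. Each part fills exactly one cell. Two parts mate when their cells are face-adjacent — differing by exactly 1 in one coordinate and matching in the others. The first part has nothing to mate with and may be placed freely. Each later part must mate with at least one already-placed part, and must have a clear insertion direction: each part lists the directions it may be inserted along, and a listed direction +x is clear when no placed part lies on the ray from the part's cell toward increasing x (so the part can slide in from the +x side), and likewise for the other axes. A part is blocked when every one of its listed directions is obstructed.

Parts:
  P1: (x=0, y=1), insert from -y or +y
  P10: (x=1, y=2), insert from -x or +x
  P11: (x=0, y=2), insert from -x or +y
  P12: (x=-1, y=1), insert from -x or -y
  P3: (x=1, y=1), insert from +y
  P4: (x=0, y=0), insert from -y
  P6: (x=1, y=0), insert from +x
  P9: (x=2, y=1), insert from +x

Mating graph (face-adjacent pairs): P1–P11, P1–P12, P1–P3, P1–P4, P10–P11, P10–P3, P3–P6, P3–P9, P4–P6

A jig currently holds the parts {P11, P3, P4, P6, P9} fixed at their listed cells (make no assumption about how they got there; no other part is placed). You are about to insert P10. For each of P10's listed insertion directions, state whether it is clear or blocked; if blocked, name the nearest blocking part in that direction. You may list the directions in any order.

-x: nearest on ray is P11@(0, 2) ⇒ blocked
+x: ray from P10(1, 2) has no placed part ⇒ clear

+x: clear; -x: blocked by P11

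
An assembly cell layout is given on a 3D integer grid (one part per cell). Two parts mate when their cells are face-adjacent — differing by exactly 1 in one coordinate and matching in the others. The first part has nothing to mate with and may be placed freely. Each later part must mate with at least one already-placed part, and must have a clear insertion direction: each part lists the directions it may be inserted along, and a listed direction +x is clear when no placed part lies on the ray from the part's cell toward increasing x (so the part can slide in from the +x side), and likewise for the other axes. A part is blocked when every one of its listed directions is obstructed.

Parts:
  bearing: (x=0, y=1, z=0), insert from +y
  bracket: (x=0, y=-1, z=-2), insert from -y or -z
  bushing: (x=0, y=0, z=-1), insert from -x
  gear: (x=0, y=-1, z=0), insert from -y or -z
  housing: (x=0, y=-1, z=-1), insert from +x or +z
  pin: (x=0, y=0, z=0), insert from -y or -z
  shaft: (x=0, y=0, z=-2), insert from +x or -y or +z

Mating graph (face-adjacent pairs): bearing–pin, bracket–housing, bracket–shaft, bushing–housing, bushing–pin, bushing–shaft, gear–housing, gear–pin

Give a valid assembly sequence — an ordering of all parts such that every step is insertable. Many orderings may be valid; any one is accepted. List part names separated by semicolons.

bearing; pin; gear; housing; bushing; shaft; bracket

1. bearing@(0, 1, 0) [+y clear] — {bearing}
2. pin@(0, 0, 0) [-y clear] — {bearing, pin}
3. gear@(0, -1, 0) [-y clear] — {bearing, gear, pin}
4. housing@(0, -1, -1) [+x clear] — {bearing, gear, housing, pin}
5. bushing@(0, 0, -1) [-x clear] — {bearing, bushing, gear, housing, pin}
6. shaft@(0, 0, -2) [+x clear] — {bearing, bushing, gear, housing, pin, shaft}
7. bracket@(0, -1, -2) [-y clear] — {bearing, bracket, bushing, gear, housing, pin, shaft}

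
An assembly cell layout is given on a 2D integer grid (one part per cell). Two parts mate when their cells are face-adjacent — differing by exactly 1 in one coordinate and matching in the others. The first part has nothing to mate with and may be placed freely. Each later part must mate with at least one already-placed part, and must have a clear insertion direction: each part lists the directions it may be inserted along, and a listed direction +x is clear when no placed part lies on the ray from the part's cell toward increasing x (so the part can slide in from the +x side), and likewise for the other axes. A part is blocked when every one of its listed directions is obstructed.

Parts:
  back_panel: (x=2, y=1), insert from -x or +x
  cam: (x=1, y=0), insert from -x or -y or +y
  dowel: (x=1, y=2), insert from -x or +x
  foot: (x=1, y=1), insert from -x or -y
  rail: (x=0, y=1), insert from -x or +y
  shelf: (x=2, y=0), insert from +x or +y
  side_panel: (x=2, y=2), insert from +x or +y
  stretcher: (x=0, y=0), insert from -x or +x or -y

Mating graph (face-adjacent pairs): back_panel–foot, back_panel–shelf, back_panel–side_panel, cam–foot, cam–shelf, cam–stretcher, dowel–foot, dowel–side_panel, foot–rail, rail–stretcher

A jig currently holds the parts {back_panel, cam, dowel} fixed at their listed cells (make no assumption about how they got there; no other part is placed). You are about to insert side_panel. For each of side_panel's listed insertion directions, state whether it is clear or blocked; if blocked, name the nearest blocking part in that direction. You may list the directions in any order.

+x: ray from side_panel(2, 2) has no placed part ⇒ clear
+y: ray from side_panel(2, 2) has no placed part ⇒ clear

+x: clear; +y: clear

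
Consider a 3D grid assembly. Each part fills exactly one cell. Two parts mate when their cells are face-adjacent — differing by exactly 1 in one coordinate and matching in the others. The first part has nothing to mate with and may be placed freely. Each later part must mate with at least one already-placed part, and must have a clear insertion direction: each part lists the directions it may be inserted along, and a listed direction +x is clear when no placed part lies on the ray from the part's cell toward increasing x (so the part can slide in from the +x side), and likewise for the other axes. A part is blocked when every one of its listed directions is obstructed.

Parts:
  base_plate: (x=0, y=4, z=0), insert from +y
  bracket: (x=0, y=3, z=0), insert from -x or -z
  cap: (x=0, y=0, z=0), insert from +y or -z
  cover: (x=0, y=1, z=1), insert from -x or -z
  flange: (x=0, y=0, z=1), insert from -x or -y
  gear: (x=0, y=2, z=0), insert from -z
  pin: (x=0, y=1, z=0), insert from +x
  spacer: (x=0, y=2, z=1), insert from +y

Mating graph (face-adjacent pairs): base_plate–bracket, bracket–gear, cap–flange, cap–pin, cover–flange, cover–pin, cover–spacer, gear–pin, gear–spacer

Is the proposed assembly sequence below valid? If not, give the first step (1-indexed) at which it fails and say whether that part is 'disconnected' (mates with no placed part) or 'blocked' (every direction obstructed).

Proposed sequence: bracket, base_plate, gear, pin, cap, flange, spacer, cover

1. bracket@(0, 3, 0) [-x clear] — {bracket}
2. base_plate@(0, 4, 0) [+y clear] — {base_plate, bracket}
3. gear@(0, 2, 0) [-z clear] — {base_plate, bracket, gear}
4. pin@(0, 1, 0) [+x clear] — {base_plate, bracket, gear, pin}
5. cap@(0, 0, 0) [-z clear] — {base_plate, bracket, cap, gear, pin}
6. flange@(0, 0, 1) [-x clear] — {base_plate, bracket, cap, flange, gear, pin}
7. spacer@(0, 2, 1) [+y clear] — {base_plate, bracket, cap, flange, gear, pin, spacer}
8. cover@(0, 1, 1) [-x clear] — {base_plate, bracket, cap, cover, flange, gear, pin, spacer}

Valid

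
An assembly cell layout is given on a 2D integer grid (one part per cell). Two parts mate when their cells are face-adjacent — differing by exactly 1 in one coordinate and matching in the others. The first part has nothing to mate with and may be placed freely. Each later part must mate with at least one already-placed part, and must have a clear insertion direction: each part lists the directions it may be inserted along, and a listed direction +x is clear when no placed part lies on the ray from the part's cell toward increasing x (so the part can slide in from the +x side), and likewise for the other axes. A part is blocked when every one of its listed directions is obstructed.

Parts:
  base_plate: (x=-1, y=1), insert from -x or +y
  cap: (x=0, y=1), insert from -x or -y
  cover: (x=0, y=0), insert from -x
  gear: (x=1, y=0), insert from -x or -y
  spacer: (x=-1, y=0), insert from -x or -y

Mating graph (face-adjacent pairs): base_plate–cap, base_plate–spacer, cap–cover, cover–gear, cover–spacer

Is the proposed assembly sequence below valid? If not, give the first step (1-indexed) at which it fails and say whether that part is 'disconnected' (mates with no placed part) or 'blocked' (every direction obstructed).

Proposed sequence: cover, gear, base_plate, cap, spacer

1. cover@(0, 0) [-x clear] — {cover}
2. gear@(1, 0) [-y clear] — {cover, gear}
3. base_plate@(-1, 1) — no placed neighbour ⇒ disconnected

Invalid at step 3 (disconnected)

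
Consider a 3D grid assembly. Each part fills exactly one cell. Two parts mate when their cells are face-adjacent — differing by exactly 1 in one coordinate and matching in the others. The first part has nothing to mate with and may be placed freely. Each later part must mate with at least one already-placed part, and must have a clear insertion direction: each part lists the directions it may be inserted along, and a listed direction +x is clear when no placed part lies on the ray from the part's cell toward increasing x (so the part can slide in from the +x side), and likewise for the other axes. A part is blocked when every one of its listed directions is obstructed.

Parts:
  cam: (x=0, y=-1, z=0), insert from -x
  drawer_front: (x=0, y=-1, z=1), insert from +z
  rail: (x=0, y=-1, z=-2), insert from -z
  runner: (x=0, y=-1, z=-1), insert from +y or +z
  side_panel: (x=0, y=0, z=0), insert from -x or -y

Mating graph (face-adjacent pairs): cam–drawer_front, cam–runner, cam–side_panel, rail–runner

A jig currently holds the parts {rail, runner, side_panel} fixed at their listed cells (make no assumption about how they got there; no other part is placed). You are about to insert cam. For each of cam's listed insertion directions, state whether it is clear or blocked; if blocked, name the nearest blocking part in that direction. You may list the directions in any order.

-x: clear

-x: ray from cam(0, -1, 0) has no placed part ⇒ clear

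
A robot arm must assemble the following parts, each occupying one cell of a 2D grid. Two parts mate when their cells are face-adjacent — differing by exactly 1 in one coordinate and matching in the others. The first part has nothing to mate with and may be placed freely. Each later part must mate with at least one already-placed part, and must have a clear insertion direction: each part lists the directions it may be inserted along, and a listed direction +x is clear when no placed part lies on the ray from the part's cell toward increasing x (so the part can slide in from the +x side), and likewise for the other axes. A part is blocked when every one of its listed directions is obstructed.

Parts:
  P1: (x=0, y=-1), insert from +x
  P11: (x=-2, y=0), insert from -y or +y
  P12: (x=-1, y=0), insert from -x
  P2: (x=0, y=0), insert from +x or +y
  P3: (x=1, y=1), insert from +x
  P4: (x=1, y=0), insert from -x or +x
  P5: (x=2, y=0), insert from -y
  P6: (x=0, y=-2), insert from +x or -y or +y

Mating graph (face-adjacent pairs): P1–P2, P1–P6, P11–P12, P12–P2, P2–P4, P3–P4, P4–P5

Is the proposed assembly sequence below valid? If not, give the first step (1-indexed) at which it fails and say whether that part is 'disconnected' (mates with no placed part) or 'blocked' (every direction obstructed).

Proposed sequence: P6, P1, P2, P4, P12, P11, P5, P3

Valid

1. P6@(0, -2) [+x clear] — {P6}
2. P1@(0, -1) [+x clear] — {P1, P6}
3. P2@(0, 0) [+x clear] — {P1, P2, P6}
4. P4@(1, 0) [+x clear] — {P1, P2, P4, P6}
5. P12@(-1, 0) [-x clear] — {P1, P12, P2, P4, P6}
6. P11@(-2, 0) [-y clear] — {P1, P11, P12, P2, P4, P6}
7. P5@(2, 0) [-y clear] — {P1, P11, P12, P2, P4, P5, P6}
8. P3@(1, 1) [+x clear] — {P1, P11, P12, P2, P3, P4, P5, P6}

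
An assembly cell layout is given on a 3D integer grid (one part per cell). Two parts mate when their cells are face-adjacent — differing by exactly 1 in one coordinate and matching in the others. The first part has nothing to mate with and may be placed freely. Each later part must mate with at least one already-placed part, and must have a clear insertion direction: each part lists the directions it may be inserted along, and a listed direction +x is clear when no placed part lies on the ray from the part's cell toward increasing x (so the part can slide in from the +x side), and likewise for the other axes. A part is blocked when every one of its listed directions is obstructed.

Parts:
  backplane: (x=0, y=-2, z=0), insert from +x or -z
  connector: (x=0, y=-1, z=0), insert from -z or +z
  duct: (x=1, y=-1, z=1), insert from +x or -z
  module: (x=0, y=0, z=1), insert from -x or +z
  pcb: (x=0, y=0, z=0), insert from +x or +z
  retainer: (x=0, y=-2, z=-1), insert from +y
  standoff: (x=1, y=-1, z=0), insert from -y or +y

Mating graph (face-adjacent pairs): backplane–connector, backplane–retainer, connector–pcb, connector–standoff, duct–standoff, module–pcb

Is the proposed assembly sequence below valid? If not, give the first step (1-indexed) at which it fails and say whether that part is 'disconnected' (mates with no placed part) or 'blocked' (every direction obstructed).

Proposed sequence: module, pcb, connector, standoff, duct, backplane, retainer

1. module@(0, 0, 1) [-x clear] — {module}
2. pcb@(0, 0, 0) [+x clear] — {module, pcb}
3. connector@(0, -1, 0) [-z clear] — {connector, module, pcb}
4. standoff@(1, -1, 0) [-y clear] — {connector, module, pcb, standoff}
5. duct@(1, -1, 1) [+x clear] — {connector, duct, module, pcb, standoff}
6. backplane@(0, -2, 0) [+x clear] — {backplane, connector, duct, module, pcb, standoff}
7. retainer@(0, -2, -1) [+y clear] — {backplane, connector, duct, module, pcb, retainer, standoff}

Valid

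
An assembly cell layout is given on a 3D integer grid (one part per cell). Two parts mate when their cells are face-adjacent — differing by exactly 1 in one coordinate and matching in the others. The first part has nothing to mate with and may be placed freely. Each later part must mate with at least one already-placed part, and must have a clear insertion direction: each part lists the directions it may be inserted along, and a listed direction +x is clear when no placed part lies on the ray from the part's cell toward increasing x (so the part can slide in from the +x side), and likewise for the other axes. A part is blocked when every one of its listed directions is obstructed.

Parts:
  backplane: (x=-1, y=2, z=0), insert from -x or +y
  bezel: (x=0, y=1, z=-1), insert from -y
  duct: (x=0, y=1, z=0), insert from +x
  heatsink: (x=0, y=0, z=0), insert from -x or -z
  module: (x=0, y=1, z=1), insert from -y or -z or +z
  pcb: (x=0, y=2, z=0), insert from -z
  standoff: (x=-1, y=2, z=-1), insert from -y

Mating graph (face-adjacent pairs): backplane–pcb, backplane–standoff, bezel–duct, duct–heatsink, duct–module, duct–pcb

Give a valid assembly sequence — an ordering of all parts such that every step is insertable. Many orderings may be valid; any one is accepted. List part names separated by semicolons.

bezel; duct; module; pcb; heatsink; backplane; standoff

1. bezel@(0, 1, -1) [-y clear] — {bezel}
2. duct@(0, 1, 0) [+x clear] — {bezel, duct}
3. module@(0, 1, 1) [-y clear] — {bezel, duct, module}
4. pcb@(0, 2, 0) [-z clear] — {bezel, duct, module, pcb}
5. heatsink@(0, 0, 0) [-x clear] — {bezel, duct, heatsink, module, pcb}
6. backplane@(-1, 2, 0) [-x clear] — {backplane, bezel, duct, heatsink, module, pcb}
7. standoff@(-1, 2, -1) [-y clear] — {backplane, bezel, duct, heatsink, module, pcb, standoff}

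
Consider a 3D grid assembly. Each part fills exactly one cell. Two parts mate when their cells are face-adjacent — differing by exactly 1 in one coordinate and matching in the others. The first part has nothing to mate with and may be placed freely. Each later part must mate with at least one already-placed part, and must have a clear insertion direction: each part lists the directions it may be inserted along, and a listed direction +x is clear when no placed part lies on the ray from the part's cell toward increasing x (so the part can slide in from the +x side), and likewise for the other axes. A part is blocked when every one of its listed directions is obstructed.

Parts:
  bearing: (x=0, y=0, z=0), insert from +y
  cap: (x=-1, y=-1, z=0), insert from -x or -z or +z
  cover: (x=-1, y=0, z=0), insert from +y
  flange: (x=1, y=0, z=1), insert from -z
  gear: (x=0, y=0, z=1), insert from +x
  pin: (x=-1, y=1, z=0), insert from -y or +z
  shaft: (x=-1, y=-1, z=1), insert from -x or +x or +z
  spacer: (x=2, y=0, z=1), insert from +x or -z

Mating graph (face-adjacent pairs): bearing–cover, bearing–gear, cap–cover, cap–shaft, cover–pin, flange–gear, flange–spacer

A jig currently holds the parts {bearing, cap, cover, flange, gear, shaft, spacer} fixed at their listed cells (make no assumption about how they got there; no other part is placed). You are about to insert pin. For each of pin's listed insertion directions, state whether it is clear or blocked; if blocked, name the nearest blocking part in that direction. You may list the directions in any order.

+z: clear; -y: blocked by cover

-y: nearest on ray is cover@(-1, 0, 0) ⇒ blocked
+z: ray from pin(-1, 1, 0) has no placed part ⇒ clear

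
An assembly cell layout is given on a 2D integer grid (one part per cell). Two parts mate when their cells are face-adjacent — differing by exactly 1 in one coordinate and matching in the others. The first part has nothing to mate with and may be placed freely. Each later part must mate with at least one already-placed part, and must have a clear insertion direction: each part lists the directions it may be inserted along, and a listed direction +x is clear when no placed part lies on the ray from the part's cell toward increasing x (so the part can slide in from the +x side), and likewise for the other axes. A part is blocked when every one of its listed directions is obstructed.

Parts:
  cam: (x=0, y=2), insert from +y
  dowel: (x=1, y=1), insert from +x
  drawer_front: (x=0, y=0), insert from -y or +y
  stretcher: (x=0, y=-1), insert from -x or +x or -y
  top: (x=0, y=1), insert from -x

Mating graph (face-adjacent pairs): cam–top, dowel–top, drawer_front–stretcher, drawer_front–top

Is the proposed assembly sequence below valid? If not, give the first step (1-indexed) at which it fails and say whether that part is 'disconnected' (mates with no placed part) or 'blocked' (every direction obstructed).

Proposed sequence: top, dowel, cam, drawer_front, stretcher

1. top@(0, 1) [-x clear] — {top}
2. dowel@(1, 1) [+x clear] — {dowel, top}
3. cam@(0, 2) [+y clear] — {cam, dowel, top}
4. drawer_front@(0, 0) [-y clear] — {cam, dowel, drawer_front, top}
5. stretcher@(0, -1) [-x clear] — {cam, dowel, drawer_front, stretcher, top}

Valid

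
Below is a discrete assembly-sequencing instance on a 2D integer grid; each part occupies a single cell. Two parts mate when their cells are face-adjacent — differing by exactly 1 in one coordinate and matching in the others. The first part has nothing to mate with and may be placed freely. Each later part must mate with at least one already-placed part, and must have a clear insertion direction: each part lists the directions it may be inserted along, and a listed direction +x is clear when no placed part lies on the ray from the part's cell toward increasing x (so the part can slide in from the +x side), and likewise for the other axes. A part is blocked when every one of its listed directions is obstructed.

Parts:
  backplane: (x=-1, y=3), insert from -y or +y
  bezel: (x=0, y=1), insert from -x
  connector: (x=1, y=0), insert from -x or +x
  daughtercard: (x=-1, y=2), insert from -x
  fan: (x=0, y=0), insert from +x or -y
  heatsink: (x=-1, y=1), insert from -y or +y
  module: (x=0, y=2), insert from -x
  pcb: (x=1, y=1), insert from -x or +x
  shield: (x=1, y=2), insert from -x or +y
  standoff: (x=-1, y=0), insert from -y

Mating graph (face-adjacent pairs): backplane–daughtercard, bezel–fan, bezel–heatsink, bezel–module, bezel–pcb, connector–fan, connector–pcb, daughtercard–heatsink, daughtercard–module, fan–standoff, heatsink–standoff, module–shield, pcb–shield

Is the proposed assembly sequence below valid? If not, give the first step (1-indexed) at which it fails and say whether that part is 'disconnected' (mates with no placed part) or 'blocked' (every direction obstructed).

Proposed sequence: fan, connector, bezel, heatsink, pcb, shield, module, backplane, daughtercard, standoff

1. fan@(0, 0) [+x clear] — {fan}
2. connector@(1, 0) [+x clear] — {connector, fan}
3. bezel@(0, 1) [-x clear] — {bezel, connector, fan}
4. heatsink@(-1, 1) [-y clear] — {bezel, connector, fan, heatsink}
5. pcb@(1, 1) [+x clear] — {bezel, connector, fan, heatsink, pcb}
6. shield@(1, 2) [-x clear] — {bezel, connector, fan, heatsink, pcb, shield}
7. module@(0, 2) [-x clear] — {bezel, connector, fan, heatsink, module, pcb, shield}
8. backplane@(-1, 3) — no placed neighbour ⇒ disconnected

Invalid at step 8 (disconnected)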